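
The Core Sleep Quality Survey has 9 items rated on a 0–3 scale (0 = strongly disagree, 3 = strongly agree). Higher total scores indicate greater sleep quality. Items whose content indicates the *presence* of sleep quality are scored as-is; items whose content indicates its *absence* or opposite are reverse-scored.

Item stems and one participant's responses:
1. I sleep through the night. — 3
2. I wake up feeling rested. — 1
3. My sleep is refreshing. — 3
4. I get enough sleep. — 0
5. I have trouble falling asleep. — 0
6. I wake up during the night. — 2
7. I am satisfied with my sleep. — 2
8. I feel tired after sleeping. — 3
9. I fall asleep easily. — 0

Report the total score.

13

Items 5, 6, 8 describe the absence/opposite of sleep quality → reverse-score.
reversed = (0+3) − raw = 3 − raw.
  item 1: 3
  item 2: 1
  item 3: 3
  item 4: 0
  item 5: 3 − 0 = 3
  item 6: 3 − 2 = 1
  item 7: 2
  item 8: 3 − 3 = 0
  item 9: 0
Total = 3 + 1 + 3 + 0 + 3 + 1 + 2 + 0 + 0 = 13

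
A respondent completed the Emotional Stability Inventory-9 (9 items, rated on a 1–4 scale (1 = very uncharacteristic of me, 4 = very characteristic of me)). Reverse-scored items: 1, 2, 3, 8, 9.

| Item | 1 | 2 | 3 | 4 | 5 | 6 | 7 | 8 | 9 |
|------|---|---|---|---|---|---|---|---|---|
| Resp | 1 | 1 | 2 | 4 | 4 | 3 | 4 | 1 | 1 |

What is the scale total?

34

Apply reverse scoring (on a 1–4 scale, reversed = 5 − raw):
  item 1: 5 − 1 = 4
  item 2: 5 − 1 = 4
  item 3: 5 − 2 = 3
  item 8: 5 − 1 = 4
  item 9: 5 − 1 = 4
After reverse-coding: 4, 4, 3, 4, 4, 3, 4, 4, 4
Total = 4 + 4 + 3 + 4 + 4 + 3 + 4 + 4 + 4 = 34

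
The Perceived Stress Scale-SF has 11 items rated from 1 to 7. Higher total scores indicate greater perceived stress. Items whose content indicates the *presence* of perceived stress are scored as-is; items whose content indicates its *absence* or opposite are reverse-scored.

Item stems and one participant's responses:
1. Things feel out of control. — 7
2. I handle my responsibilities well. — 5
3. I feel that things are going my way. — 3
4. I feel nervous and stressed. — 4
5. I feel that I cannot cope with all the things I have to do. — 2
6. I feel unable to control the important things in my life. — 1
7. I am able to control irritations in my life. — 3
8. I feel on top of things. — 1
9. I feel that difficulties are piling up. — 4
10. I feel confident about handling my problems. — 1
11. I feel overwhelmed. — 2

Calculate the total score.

Items 2, 3, 7, 8, 10 describe the absence/opposite of perceived stress → reverse-score.
reversed = (1+7) − raw = 8 − raw.
  item 1: 7
  item 2: 8 − 5 = 3
  item 3: 8 − 3 = 5
  item 4: 4
  item 5: 2
  item 6: 1
  item 7: 8 − 3 = 5
  item 8: 8 − 1 = 7
  item 9: 4
  item 10: 8 − 1 = 7
  item 11: 2
Total = 7 + 3 + 5 + 4 + 2 + 1 + 5 + 7 + 4 + 7 + 2 = 47

47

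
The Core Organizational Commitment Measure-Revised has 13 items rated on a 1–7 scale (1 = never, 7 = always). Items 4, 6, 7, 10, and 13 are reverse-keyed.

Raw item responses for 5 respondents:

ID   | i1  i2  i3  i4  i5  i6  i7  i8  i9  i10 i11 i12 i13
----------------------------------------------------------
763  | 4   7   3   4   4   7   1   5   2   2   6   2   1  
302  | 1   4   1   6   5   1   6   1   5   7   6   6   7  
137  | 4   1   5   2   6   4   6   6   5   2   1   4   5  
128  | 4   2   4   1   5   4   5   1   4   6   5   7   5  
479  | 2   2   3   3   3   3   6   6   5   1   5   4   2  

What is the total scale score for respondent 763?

Respondent 763 raw: 4, 7, 3, 4, 4, 7, 1, 5, 2, 2, 6, 2, 1.
Reverse-coded (on a 1–7 scale, reversed = 8 − raw):
  item 1: 4
  item 2: 7
  item 3: 3
  item 4: 8 − 4 = 4
  item 5: 4
  item 6: 8 − 7 = 1
  item 7: 8 − 1 = 7
  item 8: 5
  item 9: 2
  item 10: 8 − 2 = 6
  item 11: 6
  item 12: 2
  item 13: 8 − 1 = 7
Sum = 4 + 7 + 3 + 4 + 4 + 1 + 7 + 5 + 2 + 6 + 6 + 2 + 7 = 58

58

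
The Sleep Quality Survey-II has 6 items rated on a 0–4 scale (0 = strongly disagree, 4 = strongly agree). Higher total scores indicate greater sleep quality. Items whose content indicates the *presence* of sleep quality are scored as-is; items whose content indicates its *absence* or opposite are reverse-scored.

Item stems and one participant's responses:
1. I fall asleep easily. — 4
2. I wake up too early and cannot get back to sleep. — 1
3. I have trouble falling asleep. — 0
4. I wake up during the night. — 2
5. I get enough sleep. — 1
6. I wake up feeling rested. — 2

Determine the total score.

16

Items 2, 3, 4 describe the absence/opposite of sleep quality → reverse-score.
on a 0–4 scale, reversed = 4 − raw.
  item 1: 4
  item 2: 4 − 1 = 3
  item 3: 4 − 0 = 4
  item 4: 4 − 2 = 2
  item 5: 1
  item 6: 2
Total = 4 + 3 + 4 + 2 + 1 + 2 = 16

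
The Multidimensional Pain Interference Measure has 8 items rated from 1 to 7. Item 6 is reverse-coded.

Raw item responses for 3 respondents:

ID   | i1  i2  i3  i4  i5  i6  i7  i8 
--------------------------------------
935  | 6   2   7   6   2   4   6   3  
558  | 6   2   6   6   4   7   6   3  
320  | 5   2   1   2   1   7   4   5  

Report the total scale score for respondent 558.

34

Respondent 558 raw: 6, 2, 6, 6, 4, 7, 6, 3.
Reverse-coded (reversed = (1+7) − raw = 8 − raw):
  item 1: 6
  item 2: 2
  item 3: 6
  item 4: 6
  item 5: 4
  item 6: 8 − 7 = 1
  item 7: 6
  item 8: 3
Sum = 6 + 2 + 6 + 6 + 4 + 1 + 6 + 3 = 34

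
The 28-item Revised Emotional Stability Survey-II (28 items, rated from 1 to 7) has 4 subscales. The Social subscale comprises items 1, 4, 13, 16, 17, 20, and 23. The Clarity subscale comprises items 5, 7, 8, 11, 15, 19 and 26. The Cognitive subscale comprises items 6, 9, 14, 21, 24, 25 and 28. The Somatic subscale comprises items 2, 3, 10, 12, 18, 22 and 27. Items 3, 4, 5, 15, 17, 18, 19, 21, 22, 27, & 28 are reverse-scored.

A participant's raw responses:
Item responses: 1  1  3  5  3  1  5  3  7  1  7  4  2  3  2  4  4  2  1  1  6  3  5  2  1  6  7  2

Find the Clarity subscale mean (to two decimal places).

5.57

Clarity items: 5, 7, 8, 11, 15, 19, 26.
Of these, items 5, 15, and 19 are reverse-scored; reversed = (1+7) − raw = 8 − raw.
  item 5: 8 − 3 = 5
  item 7: 5
  item 8: 3
  item 11: 7
  item 15: 8 − 2 = 6
  item 19: 8 − 1 = 7
  item 26: 6
Sum = 5 + 5 + 3 + 7 + 6 + 7 + 6 = 39
Mean = 39 / 7 = 5.57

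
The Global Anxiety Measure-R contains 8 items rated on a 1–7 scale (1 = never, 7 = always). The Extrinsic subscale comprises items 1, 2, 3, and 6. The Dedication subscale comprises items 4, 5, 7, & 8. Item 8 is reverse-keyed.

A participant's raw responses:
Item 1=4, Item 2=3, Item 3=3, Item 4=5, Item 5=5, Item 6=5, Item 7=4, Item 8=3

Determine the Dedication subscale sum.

19

Dedication items: 4, 5, 7, 8.
Of these, item 8 is reverse-keyed; reversed = (1+7) − raw = 8 − raw.
  item 4: 5
  item 5: 5
  item 7: 4
  item 8: 8 − 3 = 5
Sum = 5 + 5 + 4 + 5 = 19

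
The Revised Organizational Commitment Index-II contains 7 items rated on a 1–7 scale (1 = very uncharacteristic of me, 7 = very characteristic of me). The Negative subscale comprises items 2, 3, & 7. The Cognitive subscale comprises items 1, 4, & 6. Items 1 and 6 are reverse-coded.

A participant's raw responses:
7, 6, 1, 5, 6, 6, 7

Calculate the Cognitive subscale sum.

8

Cognitive items: 1, 4, 6.
Of these, items 1 and 6 are reverse-coded; reversed = (1+7) − raw = 8 − raw.
  item 1: 8 − 7 = 1
  item 4: 5
  item 6: 8 − 6 = 2
Sum = 1 + 5 + 2 = 8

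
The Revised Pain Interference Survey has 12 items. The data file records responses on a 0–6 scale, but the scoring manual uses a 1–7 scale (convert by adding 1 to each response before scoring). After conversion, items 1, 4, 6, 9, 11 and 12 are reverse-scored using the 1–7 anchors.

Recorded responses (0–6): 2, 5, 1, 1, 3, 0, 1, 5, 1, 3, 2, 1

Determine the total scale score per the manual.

59

Convert to 1–7: 3, 6, 2, 2, 4, 1, 2, 6, 2, 4, 3, 2
Reverse-coded (reverse-coded value = 8 − response):
  item 1: 8 − 3 = 5
  item 4: 8 − 2 = 6
  item 6: 8 − 1 = 7
  item 9: 8 − 2 = 6
  item 11: 8 − 3 = 5
  item 12: 8 − 2 = 6
Scored: 5, 6, 2, 6, 4, 7, 2, 6, 6, 4, 5, 6
Total = 59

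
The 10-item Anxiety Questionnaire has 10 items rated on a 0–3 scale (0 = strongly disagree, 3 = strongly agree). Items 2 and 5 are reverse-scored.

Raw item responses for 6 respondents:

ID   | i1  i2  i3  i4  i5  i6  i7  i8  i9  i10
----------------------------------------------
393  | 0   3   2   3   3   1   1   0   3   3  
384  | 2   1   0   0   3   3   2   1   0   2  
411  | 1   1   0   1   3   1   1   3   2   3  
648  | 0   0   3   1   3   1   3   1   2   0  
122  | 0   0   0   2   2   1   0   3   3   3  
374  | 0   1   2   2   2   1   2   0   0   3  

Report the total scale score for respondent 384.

Respondent 384 raw: 2, 1, 0, 0, 3, 3, 2, 1, 0, 2.
Reverse-coded (reverse-coded value = 3 − response):
  item 1: 2
  item 2: 3 − 1 = 2
  item 3: 0
  item 4: 0
  item 5: 3 − 3 = 0
  item 6: 3
  item 7: 2
  item 8: 1
  item 9: 0
  item 10: 2
Sum = 2 + 2 + 0 + 0 + 0 + 3 + 2 + 1 + 0 + 2 = 12

12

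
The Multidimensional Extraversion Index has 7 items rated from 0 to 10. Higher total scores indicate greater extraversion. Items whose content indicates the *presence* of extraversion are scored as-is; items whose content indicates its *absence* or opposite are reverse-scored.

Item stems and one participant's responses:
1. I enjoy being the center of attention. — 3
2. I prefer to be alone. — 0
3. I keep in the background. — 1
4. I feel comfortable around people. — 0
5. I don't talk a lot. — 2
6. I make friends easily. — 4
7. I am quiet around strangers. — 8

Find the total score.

36

Items 2, 3, 5, 7 describe the absence/opposite of extraversion → reverse-score.
reverse-coded value = 10 − response.
  item 1: 3
  item 2: 10 − 0 = 10
  item 3: 10 − 1 = 9
  item 4: 0
  item 5: 10 − 2 = 8
  item 6: 4
  item 7: 10 − 8 = 2
Total = 3 + 10 + 9 + 0 + 8 + 4 + 2 = 36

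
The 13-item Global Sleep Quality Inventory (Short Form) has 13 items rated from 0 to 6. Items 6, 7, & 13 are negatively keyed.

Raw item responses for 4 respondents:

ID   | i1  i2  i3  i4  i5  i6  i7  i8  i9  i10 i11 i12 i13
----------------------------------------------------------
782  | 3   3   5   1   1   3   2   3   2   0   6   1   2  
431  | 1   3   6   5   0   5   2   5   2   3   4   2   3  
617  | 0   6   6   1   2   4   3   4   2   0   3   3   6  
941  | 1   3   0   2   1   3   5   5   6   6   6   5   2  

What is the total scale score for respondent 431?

Respondent 431 raw: 1, 3, 6, 5, 0, 5, 2, 5, 2, 3, 4, 2, 3.
Reverse-coded (reversed = (0+6) − raw = 6 − raw):
  item 1: 1
  item 2: 3
  item 3: 6
  item 4: 5
  item 5: 0
  item 6: 6 − 5 = 1
  item 7: 6 − 2 = 4
  item 8: 5
  item 9: 2
  item 10: 3
  item 11: 4
  item 12: 2
  item 13: 6 − 3 = 3
Sum = 1 + 3 + 6 + 5 + 0 + 1 + 4 + 5 + 2 + 3 + 4 + 2 + 3 = 39

39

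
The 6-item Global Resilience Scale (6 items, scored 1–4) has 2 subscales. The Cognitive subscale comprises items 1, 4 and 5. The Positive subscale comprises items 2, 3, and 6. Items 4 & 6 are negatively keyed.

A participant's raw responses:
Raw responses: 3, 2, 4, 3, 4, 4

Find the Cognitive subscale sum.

9

Cognitive items: 1, 4, 5.
Of these, item 4 is negatively keyed; on a 1–4 scale, reversed = 5 − raw.
  item 1: 3
  item 4: 5 − 3 = 2
  item 5: 4
Sum = 3 + 2 + 4 = 9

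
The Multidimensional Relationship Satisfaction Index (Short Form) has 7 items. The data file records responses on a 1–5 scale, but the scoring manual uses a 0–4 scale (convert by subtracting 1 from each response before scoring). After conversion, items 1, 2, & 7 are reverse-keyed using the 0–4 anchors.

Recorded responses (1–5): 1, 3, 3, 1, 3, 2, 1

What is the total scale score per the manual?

15

Convert to 0–4: 0, 2, 2, 0, 2, 1, 0
Reverse-coded (on a 0–4 scale, reversed = 4 − raw):
  item 1: 4 − 0 = 4
  item 2: 4 − 2 = 2
  item 7: 4 − 0 = 4
Scored: 4, 2, 2, 0, 2, 1, 4
Total = 15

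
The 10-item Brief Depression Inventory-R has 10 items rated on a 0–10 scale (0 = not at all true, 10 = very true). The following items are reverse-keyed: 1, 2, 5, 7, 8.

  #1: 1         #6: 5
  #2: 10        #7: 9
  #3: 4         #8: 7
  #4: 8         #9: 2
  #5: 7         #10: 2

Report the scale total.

37

Raw sum = 55. Reverse-keyed items: 1, 2, 5, 7, 8; their raw sum = 34.
Each reversal replaces raw with 10 − raw, changing the total by 10 − 2·raw per item.
Total = 55 + 5·10 − 2·34 = 55 + 50 − 68 = 37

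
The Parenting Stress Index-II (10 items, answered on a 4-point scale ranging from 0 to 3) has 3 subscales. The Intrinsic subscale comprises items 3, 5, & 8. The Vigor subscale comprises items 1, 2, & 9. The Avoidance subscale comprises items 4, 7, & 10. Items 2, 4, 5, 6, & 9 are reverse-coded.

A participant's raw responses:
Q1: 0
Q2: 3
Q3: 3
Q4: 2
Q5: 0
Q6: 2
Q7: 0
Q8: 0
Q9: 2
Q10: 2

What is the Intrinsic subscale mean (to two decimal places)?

Intrinsic items: 3, 5, 8.
Of these, item 5 is reverse-coded; reverse-coded value = 3 − response.
  item 3: 3
  item 5: 3 − 0 = 3
  item 8: 0
Sum = 3 + 3 + 0 = 6
Mean = 6 / 3 = 2.00

2.00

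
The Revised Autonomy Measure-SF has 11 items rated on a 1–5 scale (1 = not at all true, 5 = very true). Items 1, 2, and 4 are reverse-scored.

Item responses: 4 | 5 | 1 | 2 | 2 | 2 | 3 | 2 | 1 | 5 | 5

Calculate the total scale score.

28

Reverse-scored items use 6 − raw:
  item 1: 6 − 4 = 2
  item 2: 6 − 5 = 1
  item 4: 6 − 2 = 4
Scored items: 2, 1, 1, 4, 2, 2, 3, 2, 1, 5, 5
Total = 2 + 1 + 1 + 4 + 2 + 2 + 3 + 2 + 1 + 5 + 5 = 28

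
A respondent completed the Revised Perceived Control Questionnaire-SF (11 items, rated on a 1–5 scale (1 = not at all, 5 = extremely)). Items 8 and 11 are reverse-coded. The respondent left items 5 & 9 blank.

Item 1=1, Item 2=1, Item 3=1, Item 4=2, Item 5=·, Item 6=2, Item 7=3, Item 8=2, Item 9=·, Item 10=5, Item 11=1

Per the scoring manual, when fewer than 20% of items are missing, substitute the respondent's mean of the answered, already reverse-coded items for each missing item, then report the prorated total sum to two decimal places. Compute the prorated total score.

Reverse-coded (on a 1–5 scale, reversed = 6 − raw):
  item 8: 6 − 2 = 4
  item 11: 6 − 1 = 5
Completed scored items (9 of 11): 1, 1, 1, 2, 2, 3, 4, 5, 5; sum = 24.
Person mean = 24 / 9 ≈ 2.6667
Prorated total = (24 / 9) × 11 = 29.33 (to 2 dp)

29.33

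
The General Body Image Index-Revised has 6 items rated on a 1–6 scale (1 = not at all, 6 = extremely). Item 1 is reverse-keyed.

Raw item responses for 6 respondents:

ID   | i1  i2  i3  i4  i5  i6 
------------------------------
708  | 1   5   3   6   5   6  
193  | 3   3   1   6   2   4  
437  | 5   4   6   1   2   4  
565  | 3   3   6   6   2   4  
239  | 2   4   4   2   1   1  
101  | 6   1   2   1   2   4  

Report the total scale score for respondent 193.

20

Respondent 193 raw: 3, 3, 1, 6, 2, 4.
Reverse-coded (reversed = (1+6) − raw = 7 − raw):
  item 1: 7 − 3 = 4
  item 2: 3
  item 3: 1
  item 4: 6
  item 5: 2
  item 6: 4
Sum = 4 + 3 + 1 + 6 + 2 + 4 = 20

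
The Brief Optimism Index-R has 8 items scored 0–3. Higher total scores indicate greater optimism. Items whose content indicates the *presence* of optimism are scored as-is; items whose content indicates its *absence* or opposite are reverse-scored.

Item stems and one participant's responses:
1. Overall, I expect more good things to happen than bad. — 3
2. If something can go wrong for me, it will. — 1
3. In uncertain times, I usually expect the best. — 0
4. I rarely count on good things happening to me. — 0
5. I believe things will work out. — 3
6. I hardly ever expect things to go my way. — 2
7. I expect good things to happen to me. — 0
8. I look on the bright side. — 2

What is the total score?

14

Items 2, 4, 6 describe the absence/opposite of optimism → reverse-score.
reversed = (0+3) − raw = 3 − raw.
  item 1: 3
  item 2: 3 − 1 = 2
  item 3: 0
  item 4: 3 − 0 = 3
  item 5: 3
  item 6: 3 − 2 = 1
  item 7: 0
  item 8: 2
Total = 3 + 2 + 0 + 3 + 3 + 1 + 0 + 2 = 14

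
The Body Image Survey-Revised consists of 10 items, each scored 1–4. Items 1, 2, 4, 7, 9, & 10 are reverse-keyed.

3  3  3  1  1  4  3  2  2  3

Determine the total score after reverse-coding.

Raw sum = 25. Reverse-keyed items: 1, 2, 4, 7, 9, 10; their raw sum = 15.
Each reversal replaces raw with 5 − raw, changing the total by 5 − 2·raw per item.
Total = 25 + 6·5 − 2·15 = 25 + 30 − 30 = 25

25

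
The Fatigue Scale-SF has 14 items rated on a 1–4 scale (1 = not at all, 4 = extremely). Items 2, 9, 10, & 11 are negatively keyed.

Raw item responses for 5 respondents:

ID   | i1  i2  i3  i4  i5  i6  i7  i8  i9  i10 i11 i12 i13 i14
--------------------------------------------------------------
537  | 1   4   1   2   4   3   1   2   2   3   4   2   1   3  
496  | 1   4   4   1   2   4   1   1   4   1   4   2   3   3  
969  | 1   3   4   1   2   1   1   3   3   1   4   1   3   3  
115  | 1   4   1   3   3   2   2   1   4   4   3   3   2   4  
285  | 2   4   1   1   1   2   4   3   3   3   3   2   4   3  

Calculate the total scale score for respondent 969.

29

Respondent 969 raw: 1, 3, 4, 1, 2, 1, 1, 3, 3, 1, 4, 1, 3, 3.
Reverse-coded (reverse-coded value = 5 − response):
  item 1: 1
  item 2: 5 − 3 = 2
  item 3: 4
  item 4: 1
  item 5: 2
  item 6: 1
  item 7: 1
  item 8: 3
  item 9: 5 − 3 = 2
  item 10: 5 − 1 = 4
  item 11: 5 − 4 = 1
  item 12: 1
  item 13: 3
  item 14: 3
Sum = 1 + 2 + 4 + 1 + 2 + 1 + 1 + 3 + 2 + 4 + 1 + 1 + 3 + 3 = 29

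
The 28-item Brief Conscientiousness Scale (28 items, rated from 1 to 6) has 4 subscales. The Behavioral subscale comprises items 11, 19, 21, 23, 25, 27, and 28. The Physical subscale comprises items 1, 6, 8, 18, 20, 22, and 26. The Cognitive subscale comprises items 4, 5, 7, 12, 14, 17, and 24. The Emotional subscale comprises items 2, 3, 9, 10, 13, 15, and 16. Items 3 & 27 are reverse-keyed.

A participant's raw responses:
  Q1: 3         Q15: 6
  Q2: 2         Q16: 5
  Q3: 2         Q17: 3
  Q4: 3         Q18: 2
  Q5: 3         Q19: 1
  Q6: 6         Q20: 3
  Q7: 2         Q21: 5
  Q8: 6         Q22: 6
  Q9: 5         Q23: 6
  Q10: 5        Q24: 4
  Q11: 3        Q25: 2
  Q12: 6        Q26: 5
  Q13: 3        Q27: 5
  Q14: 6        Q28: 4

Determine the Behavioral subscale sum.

Behavioral items: 11, 19, 21, 23, 25, 27, 28.
Of these, item 27 is reverse-keyed; on a 1–6 scale, reversed = 7 − raw.
  item 11: 3
  item 19: 1
  item 21: 5
  item 23: 6
  item 25: 2
  item 27: 7 − 5 = 2
  item 28: 4
Sum = 3 + 1 + 5 + 6 + 2 + 2 + 4 = 23

23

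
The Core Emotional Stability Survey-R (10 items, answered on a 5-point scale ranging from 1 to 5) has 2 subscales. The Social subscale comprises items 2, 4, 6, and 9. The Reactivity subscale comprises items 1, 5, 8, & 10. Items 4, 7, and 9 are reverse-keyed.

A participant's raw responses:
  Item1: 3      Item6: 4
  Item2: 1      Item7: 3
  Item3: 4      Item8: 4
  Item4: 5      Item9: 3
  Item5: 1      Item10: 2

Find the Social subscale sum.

Social items: 2, 4, 6, 9.
Of these, items 4 & 9 are reverse-keyed; reversed = (1+5) − raw = 6 − raw.
  item 2: 1
  item 4: 6 − 5 = 1
  item 6: 4
  item 9: 6 − 3 = 3
Sum = 1 + 1 + 4 + 3 = 9

9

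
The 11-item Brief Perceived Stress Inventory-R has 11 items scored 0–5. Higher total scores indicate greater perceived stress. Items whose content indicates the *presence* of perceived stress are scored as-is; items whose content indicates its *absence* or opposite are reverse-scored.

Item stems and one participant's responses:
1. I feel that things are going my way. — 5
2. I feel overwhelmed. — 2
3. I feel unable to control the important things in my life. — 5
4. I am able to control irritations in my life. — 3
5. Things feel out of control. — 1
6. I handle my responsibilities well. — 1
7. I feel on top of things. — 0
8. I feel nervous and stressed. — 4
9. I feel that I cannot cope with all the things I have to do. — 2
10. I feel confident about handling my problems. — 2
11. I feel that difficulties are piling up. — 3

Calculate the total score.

31

Items 1, 4, 6, 7, 10 describe the absence/opposite of perceived stress → reverse-score.
reversed = (0+5) − raw = 5 − raw.
  item 1: 5 − 5 = 0
  item 2: 2
  item 3: 5
  item 4: 5 − 3 = 2
  item 5: 1
  item 6: 5 − 1 = 4
  item 7: 5 − 0 = 5
  item 8: 4
  item 9: 2
  item 10: 5 − 2 = 3
  item 11: 3
Total = 0 + 2 + 5 + 2 + 1 + 4 + 5 + 4 + 2 + 3 + 3 = 31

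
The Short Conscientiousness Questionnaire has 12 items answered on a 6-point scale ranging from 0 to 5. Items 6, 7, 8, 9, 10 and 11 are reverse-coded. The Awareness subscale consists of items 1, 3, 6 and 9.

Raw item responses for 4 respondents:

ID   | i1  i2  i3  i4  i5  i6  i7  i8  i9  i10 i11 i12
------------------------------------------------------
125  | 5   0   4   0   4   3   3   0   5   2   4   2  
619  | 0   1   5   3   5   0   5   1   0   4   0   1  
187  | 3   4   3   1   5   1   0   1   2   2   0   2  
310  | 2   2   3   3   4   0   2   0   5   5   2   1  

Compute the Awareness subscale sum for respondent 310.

Respondent 310 raw: 2, 2, 3, 3, 4, 0, 2, 0, 5, 5, 2, 1.
Awareness items: 1, 3, 6, 9.
Reverse-coded (reverse-coded value = 5 − response):
  item 1: 2
  item 3: 3
  item 6: 5 − 0 = 5
  item 9: 5 − 5 = 0
Sum = 2 + 3 + 5 + 0 = 10

10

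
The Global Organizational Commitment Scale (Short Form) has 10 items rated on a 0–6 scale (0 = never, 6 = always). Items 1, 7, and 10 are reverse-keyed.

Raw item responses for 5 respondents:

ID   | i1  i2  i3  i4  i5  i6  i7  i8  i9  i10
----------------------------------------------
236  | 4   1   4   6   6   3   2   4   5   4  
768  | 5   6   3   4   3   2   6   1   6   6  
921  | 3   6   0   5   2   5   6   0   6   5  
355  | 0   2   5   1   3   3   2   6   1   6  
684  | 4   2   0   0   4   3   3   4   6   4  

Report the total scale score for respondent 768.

26

Respondent 768 raw: 5, 6, 3, 4, 3, 2, 6, 1, 6, 6.
Reverse-coded (reversed = (0+6) − raw = 6 − raw):
  item 1: 6 − 5 = 1
  item 2: 6
  item 3: 3
  item 4: 4
  item 5: 3
  item 6: 2
  item 7: 6 − 6 = 0
  item 8: 1
  item 9: 6
  item 10: 6 − 6 = 0
Sum = 1 + 6 + 3 + 4 + 3 + 2 + 0 + 1 + 6 + 0 = 26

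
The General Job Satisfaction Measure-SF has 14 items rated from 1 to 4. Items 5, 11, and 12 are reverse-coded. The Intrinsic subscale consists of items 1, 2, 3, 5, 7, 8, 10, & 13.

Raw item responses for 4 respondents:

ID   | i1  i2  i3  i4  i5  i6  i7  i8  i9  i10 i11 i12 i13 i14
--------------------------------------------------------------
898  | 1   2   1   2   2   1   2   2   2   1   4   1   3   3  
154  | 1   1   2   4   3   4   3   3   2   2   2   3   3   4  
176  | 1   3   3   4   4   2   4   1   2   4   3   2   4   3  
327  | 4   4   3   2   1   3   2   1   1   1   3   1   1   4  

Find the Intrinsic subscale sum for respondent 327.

Respondent 327 raw: 4, 4, 3, 2, 1, 3, 2, 1, 1, 1, 3, 1, 1, 4.
Intrinsic items: 1, 2, 3, 5, 7, 8, 10, 13.
Reverse-coded (reversed = (1+4) − raw = 5 − raw):
  item 1: 4
  item 2: 4
  item 3: 3
  item 5: 5 − 1 = 4
  item 7: 2
  item 8: 1
  item 10: 1
  item 13: 1
Sum = 4 + 4 + 3 + 4 + 2 + 1 + 1 + 1 = 20

20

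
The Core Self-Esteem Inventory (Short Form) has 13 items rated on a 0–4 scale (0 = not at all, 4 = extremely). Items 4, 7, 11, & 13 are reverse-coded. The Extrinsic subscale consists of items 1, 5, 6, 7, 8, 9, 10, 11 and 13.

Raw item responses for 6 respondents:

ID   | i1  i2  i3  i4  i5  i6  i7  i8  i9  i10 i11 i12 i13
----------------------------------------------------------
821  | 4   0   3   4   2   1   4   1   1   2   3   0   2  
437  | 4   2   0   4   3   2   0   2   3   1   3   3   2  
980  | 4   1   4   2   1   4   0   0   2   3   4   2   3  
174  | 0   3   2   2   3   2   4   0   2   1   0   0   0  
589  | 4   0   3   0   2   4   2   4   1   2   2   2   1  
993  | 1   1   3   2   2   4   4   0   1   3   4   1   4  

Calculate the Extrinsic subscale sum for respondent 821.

Respondent 821 raw: 4, 0, 3, 4, 2, 1, 4, 1, 1, 2, 3, 0, 2.
Extrinsic items: 1, 5, 6, 7, 8, 9, 10, 11, 13.
Reverse-coded (on a 0–4 scale, reversed = 4 − raw):
  item 1: 4
  item 5: 2
  item 6: 1
  item 7: 4 − 4 = 0
  item 8: 1
  item 9: 1
  item 10: 2
  item 11: 4 − 3 = 1
  item 13: 4 − 2 = 2
Sum = 4 + 2 + 1 + 0 + 1 + 1 + 2 + 1 + 2 = 14

14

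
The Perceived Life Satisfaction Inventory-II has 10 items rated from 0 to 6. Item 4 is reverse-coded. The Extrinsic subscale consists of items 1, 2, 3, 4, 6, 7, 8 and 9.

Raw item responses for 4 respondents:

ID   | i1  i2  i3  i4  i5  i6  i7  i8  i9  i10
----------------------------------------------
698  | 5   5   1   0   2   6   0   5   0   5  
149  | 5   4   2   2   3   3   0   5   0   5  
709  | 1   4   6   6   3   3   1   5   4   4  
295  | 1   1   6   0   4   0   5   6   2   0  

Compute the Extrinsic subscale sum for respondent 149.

23

Respondent 149 raw: 5, 4, 2, 2, 3, 3, 0, 5, 0, 5.
Extrinsic items: 1, 2, 3, 4, 6, 7, 8, 9.
Reverse-coded (reversed = (0+6) − raw = 6 − raw):
  item 1: 5
  item 2: 4
  item 3: 2
  item 4: 6 − 2 = 4
  item 6: 3
  item 7: 0
  item 8: 5
  item 9: 0
Sum = 5 + 4 + 2 + 4 + 3 + 0 + 5 + 0 = 23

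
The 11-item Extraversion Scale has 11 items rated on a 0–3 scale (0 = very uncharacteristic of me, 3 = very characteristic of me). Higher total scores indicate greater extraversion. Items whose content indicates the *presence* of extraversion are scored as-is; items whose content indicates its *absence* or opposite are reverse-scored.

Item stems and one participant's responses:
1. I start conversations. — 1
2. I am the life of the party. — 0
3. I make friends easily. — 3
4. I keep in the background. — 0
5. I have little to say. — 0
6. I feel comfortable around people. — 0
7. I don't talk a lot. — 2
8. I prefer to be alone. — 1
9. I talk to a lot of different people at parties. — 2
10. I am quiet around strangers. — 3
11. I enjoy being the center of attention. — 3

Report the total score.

Items 4, 5, 7, 8, 10 describe the absence/opposite of extraversion → reverse-score.
reversed = (0+3) − raw = 3 − raw.
  item 1: 1
  item 2: 0
  item 3: 3
  item 4: 3 − 0 = 3
  item 5: 3 − 0 = 3
  item 6: 0
  item 7: 3 − 2 = 1
  item 8: 3 − 1 = 2
  item 9: 2
  item 10: 3 − 3 = 0
  item 11: 3
Total = 1 + 0 + 3 + 3 + 3 + 0 + 1 + 2 + 2 + 0 + 3 = 18

18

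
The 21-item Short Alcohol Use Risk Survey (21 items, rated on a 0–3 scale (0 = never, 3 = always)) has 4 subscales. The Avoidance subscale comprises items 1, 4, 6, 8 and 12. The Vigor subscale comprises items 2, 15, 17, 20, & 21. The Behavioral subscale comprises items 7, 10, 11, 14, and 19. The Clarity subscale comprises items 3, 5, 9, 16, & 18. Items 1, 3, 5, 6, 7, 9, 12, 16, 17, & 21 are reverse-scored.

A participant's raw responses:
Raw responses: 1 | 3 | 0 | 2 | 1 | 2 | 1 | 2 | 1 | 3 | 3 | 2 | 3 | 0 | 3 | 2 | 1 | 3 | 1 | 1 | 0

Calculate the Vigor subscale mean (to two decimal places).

2.40

Vigor items: 2, 15, 17, 20, 21.
Of these, items 17 and 21 are reverse-scored; on a 0–3 scale, reversed = 3 − raw.
  item 2: 3
  item 15: 3
  item 17: 3 − 1 = 2
  item 20: 1
  item 21: 3 − 0 = 3
Sum = 3 + 3 + 2 + 1 + 3 = 12
Mean = 12 / 5 = 2.40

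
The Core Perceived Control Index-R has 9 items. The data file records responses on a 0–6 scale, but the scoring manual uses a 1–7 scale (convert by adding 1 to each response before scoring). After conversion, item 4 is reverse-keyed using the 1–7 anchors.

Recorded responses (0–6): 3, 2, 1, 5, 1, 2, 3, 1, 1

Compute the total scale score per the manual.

Convert to 1–7: 4, 3, 2, 6, 2, 3, 4, 2, 2
Reverse-coded (reverse-coded value = 8 − response):
  item 4: 8 − 6 = 2
Scored: 4, 3, 2, 2, 2, 3, 4, 2, 2
Total = 24

24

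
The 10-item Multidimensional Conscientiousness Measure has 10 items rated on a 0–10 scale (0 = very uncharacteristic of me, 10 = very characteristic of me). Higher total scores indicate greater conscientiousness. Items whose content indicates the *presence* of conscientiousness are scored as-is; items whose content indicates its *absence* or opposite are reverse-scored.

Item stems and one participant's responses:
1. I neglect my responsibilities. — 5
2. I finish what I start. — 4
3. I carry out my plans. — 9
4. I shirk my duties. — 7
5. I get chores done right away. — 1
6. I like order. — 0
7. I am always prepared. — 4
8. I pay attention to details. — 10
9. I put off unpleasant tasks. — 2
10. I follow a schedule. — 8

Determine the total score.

Items 1, 4, 9 describe the absence/opposite of conscientiousness → reverse-score.
on a 0–10 scale, reversed = 10 − raw.
  item 1: 10 − 5 = 5
  item 2: 4
  item 3: 9
  item 4: 10 − 7 = 3
  item 5: 1
  item 6: 0
  item 7: 4
  item 8: 10
  item 9: 10 − 2 = 8
  item 10: 8
Total = 5 + 4 + 9 + 3 + 1 + 0 + 4 + 10 + 8 + 8 = 52

52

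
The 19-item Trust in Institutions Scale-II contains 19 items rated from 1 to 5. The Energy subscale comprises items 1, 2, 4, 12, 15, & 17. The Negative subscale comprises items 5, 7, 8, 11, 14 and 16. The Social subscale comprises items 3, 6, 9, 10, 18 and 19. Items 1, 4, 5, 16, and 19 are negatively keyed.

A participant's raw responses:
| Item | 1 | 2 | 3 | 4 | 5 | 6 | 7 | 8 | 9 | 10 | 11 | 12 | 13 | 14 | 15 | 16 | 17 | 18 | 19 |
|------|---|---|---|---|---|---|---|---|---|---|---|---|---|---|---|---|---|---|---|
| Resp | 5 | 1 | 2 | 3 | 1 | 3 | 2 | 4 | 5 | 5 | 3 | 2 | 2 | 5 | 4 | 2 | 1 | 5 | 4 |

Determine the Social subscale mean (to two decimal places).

Social items: 3, 6, 9, 10, 18, 19.
Of these, item 19 is negatively keyed; reversed = (1+5) − raw = 6 − raw.
  item 3: 2
  item 6: 3
  item 9: 5
  item 10: 5
  item 18: 5
  item 19: 6 − 4 = 2
Sum = 2 + 3 + 5 + 5 + 5 + 2 = 22
Mean = 22 / 6 = 3.67

3.67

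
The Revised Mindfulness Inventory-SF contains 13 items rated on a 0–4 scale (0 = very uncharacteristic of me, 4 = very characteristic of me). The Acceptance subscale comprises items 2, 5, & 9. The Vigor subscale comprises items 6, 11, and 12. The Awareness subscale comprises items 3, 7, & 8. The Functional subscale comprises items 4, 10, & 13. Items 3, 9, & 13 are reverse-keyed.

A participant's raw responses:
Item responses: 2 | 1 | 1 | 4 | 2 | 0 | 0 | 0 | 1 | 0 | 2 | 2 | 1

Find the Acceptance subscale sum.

Acceptance items: 2, 5, 9.
Of these, item 9 is reverse-keyed; reversed = (0+4) − raw = 4 − raw.
  item 2: 1
  item 5: 2
  item 9: 4 − 1 = 3
Sum = 1 + 2 + 3 = 6

6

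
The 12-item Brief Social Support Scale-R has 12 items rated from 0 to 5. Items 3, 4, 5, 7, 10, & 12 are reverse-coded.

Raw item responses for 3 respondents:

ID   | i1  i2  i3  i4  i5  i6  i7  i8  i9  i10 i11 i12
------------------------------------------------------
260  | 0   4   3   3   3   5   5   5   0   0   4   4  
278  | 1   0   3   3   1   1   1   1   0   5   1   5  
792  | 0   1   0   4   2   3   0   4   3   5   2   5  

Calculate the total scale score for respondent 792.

Respondent 792 raw: 0, 1, 0, 4, 2, 3, 0, 4, 3, 5, 2, 5.
Reverse-coded (on a 0–5 scale, reversed = 5 − raw):
  item 1: 0
  item 2: 1
  item 3: 5 − 0 = 5
  item 4: 5 − 4 = 1
  item 5: 5 − 2 = 3
  item 6: 3
  item 7: 5 − 0 = 5
  item 8: 4
  item 9: 3
  item 10: 5 − 5 = 0
  item 11: 2
  item 12: 5 − 5 = 0
Sum = 0 + 1 + 5 + 1 + 3 + 3 + 5 + 4 + 3 + 0 + 2 + 0 = 27

27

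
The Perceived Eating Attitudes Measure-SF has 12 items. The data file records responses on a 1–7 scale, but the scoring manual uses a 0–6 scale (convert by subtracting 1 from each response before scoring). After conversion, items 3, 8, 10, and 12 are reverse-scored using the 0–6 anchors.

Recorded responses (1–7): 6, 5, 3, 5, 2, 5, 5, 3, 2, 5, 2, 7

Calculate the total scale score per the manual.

Convert to 0–6: 5, 4, 2, 4, 1, 4, 4, 2, 1, 4, 1, 6
Reverse-coded (on a 0–6 scale, reversed = 6 − raw):
  item 3: 6 − 2 = 4
  item 8: 6 − 2 = 4
  item 10: 6 − 4 = 2
  item 12: 6 − 6 = 0
Scored: 5, 4, 4, 4, 1, 4, 4, 4, 1, 2, 1, 0
Total = 34

34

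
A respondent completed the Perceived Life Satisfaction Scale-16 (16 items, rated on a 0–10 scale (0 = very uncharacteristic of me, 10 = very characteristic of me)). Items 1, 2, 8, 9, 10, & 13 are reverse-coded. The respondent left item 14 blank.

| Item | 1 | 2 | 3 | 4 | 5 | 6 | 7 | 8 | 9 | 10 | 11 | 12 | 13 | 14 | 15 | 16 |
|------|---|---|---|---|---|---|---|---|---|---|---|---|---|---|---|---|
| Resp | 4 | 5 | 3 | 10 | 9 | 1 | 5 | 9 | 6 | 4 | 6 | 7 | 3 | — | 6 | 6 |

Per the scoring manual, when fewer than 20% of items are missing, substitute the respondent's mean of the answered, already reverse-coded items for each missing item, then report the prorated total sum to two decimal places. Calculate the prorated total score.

Reverse-coded (on a 0–10 scale, reversed = 10 − raw):
  item 1: 10 − 4 = 6
  item 2: 10 − 5 = 5
  item 8: 10 − 9 = 1
  item 9: 10 − 6 = 4
  item 10: 10 − 4 = 6
  item 13: 10 − 3 = 7
Completed scored items (15 of 16): 6, 5, 3, 10, 9, 1, 5, 1, 4, 6, 6, 7, 7, 6, 6; sum = 82.
Person mean = 82 / 15 ≈ 5.4667
Prorated total = (82 / 15) × 16 = 87.47 (to 2 dp)

87.47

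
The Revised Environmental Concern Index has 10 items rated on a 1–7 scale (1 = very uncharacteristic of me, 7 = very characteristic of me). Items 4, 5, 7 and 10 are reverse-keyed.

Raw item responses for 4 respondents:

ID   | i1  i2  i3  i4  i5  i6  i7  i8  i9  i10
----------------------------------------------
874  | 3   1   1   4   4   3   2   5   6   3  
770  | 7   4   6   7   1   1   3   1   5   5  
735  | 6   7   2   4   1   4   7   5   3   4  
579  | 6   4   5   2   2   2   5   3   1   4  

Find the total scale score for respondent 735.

43

Respondent 735 raw: 6, 7, 2, 4, 1, 4, 7, 5, 3, 4.
Reverse-coded (reverse-coded value = 8 − response):
  item 1: 6
  item 2: 7
  item 3: 2
  item 4: 8 − 4 = 4
  item 5: 8 − 1 = 7
  item 6: 4
  item 7: 8 − 7 = 1
  item 8: 5
  item 9: 3
  item 10: 8 − 4 = 4
Sum = 6 + 7 + 2 + 4 + 7 + 4 + 1 + 5 + 3 + 4 = 43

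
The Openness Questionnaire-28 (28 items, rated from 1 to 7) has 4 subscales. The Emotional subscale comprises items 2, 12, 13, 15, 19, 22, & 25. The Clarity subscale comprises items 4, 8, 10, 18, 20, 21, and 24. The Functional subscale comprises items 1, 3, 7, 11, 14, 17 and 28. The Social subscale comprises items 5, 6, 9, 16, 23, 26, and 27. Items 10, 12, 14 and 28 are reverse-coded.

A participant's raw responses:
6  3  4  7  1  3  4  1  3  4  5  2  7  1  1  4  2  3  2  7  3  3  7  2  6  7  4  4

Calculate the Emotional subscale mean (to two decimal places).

4.00

Emotional items: 2, 12, 13, 15, 19, 22, 25.
Of these, item 12 is reverse-coded; reversed = (1+7) − raw = 8 − raw.
  item 2: 3
  item 12: 8 − 2 = 6
  item 13: 7
  item 15: 1
  item 19: 2
  item 22: 3
  item 25: 6
Sum = 3 + 6 + 7 + 1 + 2 + 3 + 6 = 28
Mean = 28 / 7 = 4.00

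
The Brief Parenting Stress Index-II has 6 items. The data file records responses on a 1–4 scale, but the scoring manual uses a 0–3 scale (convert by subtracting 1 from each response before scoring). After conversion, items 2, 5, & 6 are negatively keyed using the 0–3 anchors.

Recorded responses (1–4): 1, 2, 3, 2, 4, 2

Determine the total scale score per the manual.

Convert to 0–3: 0, 1, 2, 1, 3, 1
Reverse-coded (reverse-coded value = 3 − response):
  item 2: 3 − 1 = 2
  item 5: 3 − 3 = 0
  item 6: 3 − 1 = 2
Scored: 0, 2, 2, 1, 0, 2
Total = 7

7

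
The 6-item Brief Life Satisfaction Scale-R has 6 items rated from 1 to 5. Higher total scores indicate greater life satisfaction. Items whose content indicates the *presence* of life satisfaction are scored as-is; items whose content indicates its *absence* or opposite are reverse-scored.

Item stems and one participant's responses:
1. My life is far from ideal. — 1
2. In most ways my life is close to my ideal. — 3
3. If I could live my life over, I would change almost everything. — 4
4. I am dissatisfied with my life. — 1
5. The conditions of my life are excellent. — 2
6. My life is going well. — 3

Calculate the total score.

Items 1, 3, 4 describe the absence/opposite of life satisfaction → reverse-score.
on a 1–5 scale, reversed = 6 − raw.
  item 1: 6 − 1 = 5
  item 2: 3
  item 3: 6 − 4 = 2
  item 4: 6 − 1 = 5
  item 5: 2
  item 6: 3
Total = 5 + 3 + 2 + 5 + 2 + 3 = 20

20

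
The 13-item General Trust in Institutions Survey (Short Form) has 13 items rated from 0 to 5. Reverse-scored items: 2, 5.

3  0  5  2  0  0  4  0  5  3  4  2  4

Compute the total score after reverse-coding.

42

Reverse-coded items (reversed = (0+5) − raw = 5 − raw):
  item 2: 5 − 0 = 5
  item 5: 5 − 0 = 5
After reverse-coding: 3, 5, 5, 2, 5, 0, 4, 0, 5, 3, 4, 2, 4
Total = 3 + 5 + 5 + 2 + 5 + 0 + 4 + 0 + 5 + 3 + 4 + 2 + 4 = 42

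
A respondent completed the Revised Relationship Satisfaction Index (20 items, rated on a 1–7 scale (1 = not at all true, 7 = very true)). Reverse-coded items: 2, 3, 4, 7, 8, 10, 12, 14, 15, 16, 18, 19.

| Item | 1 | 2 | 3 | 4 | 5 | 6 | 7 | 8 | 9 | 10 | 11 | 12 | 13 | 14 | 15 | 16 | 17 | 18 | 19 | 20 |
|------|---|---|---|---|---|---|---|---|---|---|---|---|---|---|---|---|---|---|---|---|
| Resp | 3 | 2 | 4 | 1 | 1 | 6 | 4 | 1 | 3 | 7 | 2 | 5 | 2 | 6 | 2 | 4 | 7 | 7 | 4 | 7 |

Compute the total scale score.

Reverse-coded items use 8 − raw:
  item 2: 8 − 2 = 6
  item 3: 8 − 4 = 4
  item 4: 8 − 1 = 7
  item 7: 8 − 4 = 4
  item 8: 8 − 1 = 7
  item 10: 8 − 7 = 1
  item 12: 8 − 5 = 3
  item 14: 8 − 6 = 2
  item 15: 8 − 2 = 6
  item 16: 8 − 4 = 4
  item 18: 8 − 7 = 1
  item 19: 8 − 4 = 4
Scored items: 3, 6, 4, 7, 1, 6, 4, 7, 3, 1, 2, 3, 2, 2, 6, 4, 7, 1, 4, 7
Total = 3 + 6 + 4 + 7 + 1 + 6 + 4 + 7 + 3 + 1 + 2 + 3 + 2 + 2 + 6 + 4 + 7 + 1 + 4 + 7 = 80

80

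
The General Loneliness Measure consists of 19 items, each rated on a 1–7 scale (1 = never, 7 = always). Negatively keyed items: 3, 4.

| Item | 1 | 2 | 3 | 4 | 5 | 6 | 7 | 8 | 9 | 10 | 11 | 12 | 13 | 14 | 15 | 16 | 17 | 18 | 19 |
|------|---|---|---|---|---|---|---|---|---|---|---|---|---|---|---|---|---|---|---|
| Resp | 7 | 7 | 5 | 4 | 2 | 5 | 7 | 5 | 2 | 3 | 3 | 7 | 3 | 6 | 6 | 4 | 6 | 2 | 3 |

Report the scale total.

Apply reverse scoring (reverse-coded value = 8 − response):
  item 3: 8 − 5 = 3
  item 4: 8 − 4 = 4
Scored responses: 7, 7, 3, 4, 2, 5, 7, 5, 2, 3, 3, 7, 3, 6, 6, 4, 6, 2, 3
Total = 7 + 7 + 3 + 4 + 2 + 5 + 7 + 5 + 2 + 3 + 3 + 7 + 3 + 6 + 6 + 4 + 6 + 2 + 3 = 85

85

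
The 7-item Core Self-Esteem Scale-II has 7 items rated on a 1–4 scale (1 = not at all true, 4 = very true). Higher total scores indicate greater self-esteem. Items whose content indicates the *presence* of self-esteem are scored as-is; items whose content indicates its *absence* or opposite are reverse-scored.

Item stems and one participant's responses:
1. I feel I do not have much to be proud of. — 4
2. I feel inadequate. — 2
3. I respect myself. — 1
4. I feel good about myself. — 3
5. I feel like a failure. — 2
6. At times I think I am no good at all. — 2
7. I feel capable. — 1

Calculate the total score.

15

Items 1, 2, 5, 6 describe the absence/opposite of self-esteem → reverse-score.
reversed = (1+4) − raw = 5 − raw.
  item 1: 5 − 4 = 1
  item 2: 5 − 2 = 3
  item 3: 1
  item 4: 3
  item 5: 5 − 2 = 3
  item 6: 5 − 2 = 3
  item 7: 1
Total = 1 + 3 + 1 + 3 + 3 + 3 + 1 = 15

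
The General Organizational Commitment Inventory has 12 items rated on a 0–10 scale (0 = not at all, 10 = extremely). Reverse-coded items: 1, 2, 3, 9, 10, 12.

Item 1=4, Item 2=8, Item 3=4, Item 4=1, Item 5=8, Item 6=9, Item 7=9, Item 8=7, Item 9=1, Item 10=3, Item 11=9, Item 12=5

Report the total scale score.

78

Raw sum = 68. Reverse-coded items: 1, 2, 3, 9, 10, 12; their raw sum = 25.
Each reversal replaces raw with 10 − raw, changing the total by 10 − 2·raw per item.
Total = 68 + 6·10 − 2·25 = 68 + 60 − 50 = 78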